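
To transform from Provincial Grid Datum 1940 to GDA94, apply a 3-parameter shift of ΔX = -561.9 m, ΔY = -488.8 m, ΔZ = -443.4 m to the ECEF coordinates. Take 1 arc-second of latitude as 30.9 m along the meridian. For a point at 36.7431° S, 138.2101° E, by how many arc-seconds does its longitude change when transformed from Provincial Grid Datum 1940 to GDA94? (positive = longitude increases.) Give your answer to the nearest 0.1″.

sin φ = -0.598228, cos φ = 0.801326, sin λ = 0.666401, cos λ = -0.745593.
East component: ΔE = −sin λ·ΔX + cos λ·ΔY = −(0.666401)(-561.9) + (-0.745593)(-488.8) = 738.90 m.
1° of latitude spans 3600 × 30.90 = 111240 m; at latitude φ, 1° of longitude spans that × cos φ = 89139.5 m, so Δλ = 738.90 / 89139.5 × 3600 = 29.841″.

Δλ = 29.8″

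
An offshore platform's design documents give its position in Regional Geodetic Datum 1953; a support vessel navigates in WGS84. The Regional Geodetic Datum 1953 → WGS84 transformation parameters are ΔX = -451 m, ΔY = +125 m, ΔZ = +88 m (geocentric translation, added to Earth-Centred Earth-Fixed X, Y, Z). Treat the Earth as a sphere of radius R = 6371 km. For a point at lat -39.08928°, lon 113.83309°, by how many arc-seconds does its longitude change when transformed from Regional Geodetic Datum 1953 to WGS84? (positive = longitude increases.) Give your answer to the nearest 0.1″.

sin φ = -0.630531, cos φ = 0.776164, sin λ = 0.914726, cos λ = -0.404074.
East component: ΔE = −sin λ·ΔX + cos λ·ΔY = −(0.914726)(-451) + (-0.404074)(125) = 362.03 m.
1° of latitude spans πR/180 = 111195 m; at latitude φ, 1° of longitude spans that × cos φ = 86305.5 m, so Δλ = 362.03 / 86305.5 × 3600 = 15.101″.

Δλ = 15.1″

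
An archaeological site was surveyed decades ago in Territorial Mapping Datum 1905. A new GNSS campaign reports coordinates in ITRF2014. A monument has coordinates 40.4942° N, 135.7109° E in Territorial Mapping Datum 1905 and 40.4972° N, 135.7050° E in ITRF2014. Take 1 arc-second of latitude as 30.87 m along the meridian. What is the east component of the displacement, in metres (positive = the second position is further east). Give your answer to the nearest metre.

Δφ = 40.4972° − 40.4942° = +0.0030°; Δλ = 135.7050° − 135.7109° = -0.0059°.
1° of latitude = 3600 × 30.87 = 111132 m.
ΔN = Δφ × 111132 = 333.4 m; ΔE = Δλ × 111132 × cos(40.4942°) = -0.0059 × 111132 × 0.760472 = -498.6 m.

ΔE = -499 m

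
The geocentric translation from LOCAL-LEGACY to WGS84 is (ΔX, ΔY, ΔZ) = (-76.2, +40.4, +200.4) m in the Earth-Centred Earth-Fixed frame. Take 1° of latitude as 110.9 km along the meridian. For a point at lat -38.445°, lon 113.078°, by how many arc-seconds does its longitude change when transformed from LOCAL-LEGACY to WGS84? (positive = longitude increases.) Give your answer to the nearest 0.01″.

sin φ = -0.621763, cos φ = 0.783205, sin λ = 0.919972, cos λ = -0.391984.
East component: ΔE = −sin λ·ΔX + cos λ·ΔY = −(0.919972)(-76.2) + (-0.391984)(40.4) = 54.27 m.
1° of latitude spans 110900 m; at latitude φ, 1° of longitude spans that × cos φ = 86857.5 m, so Δλ = 54.27 / 86857.5 × 3600 = 2.249″.

Δλ = 2.25″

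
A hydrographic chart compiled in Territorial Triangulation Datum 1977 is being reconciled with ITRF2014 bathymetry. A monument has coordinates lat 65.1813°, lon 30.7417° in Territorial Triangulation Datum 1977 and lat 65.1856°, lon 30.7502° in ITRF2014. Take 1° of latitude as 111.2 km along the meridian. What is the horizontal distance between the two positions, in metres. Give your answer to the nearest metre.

Δφ = 65.1856° − 65.1813° = +0.0043°; Δλ = 30.7502° − 30.7417° = +0.0085°.
ΔN = Δφ × 111200 = 478.2 m; ΔE = Δλ × 111200 × cos(65.1813°) = +0.0085 × 111200 × 0.419748 = 396.7 m.
Distance = √(ΔE² + ΔN²) = √(396.7² + 478.2²) = 621.3 m.

621 m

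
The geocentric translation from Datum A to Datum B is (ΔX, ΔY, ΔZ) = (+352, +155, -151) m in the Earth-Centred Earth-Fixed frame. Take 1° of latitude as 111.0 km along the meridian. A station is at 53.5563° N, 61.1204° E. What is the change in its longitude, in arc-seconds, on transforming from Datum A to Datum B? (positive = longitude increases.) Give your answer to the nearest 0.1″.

Δλ = -12.7″

sin φ = 0.804441, cos φ = 0.594033, sin λ = 0.875637, cos λ = 0.482971.
East component: ΔE = −sin λ·ΔX + cos λ·ΔY = −(0.875637)(352) + (0.482971)(155) = -233.36 m.
1° of latitude spans 111000 m; at latitude φ, 1° of longitude spans that × cos φ = 65937.6 m, so Δλ = -233.36 / 65937.6 × 3600 = -12.741″.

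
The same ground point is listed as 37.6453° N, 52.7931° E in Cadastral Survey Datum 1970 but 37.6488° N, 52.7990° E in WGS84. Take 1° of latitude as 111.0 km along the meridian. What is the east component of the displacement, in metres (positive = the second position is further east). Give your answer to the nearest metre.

ΔE = 519 m

Δφ = 37.6488° − 37.6453° = +0.0035°; Δλ = 52.7990° − 52.7931° = +0.0059°.
ΔN = Δφ × 111000 = 388.5 m; ΔE = Δλ × 111000 × cos(37.6453°) = +0.0059 × 111000 × 0.791807 = 518.6 m.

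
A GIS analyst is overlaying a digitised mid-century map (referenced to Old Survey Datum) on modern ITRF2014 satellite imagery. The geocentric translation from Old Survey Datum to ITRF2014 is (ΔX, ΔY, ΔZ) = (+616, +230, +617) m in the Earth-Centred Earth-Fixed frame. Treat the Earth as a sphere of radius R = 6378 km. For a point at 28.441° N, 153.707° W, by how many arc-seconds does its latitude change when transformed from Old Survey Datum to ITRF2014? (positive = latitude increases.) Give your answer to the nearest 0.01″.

sin φ = 0.476254, cos φ = 0.879308, sin λ = -0.442962, cos λ = -0.896541.
North component: ΔN = −sin φ cos λ·ΔX − sin φ sin λ·ΔY + cos φ·ΔZ = −(0.476254)(-0.896541)(616) − (0.476254)(-0.442962)(230) + (0.879308)(617) = 854.07 m.
1° of latitude spans πR/180 = 111317 m, so Δφ = 854.07 / 111317 × 3600 = 27.621″.

Δφ = 27.62″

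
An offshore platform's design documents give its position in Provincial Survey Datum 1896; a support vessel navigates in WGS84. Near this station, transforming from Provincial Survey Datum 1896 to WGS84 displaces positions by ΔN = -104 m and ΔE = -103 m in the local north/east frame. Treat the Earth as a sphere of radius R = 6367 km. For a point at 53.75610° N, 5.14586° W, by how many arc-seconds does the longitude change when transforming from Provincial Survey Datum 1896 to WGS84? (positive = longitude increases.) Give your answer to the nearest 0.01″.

Δλ = -5.64″

At latitude 53.75610°, cos φ = 0.591224.
One radian of longitude at latitude φ spans R cos φ, so Δλ = ΔE / (R cos φ) = -103.0 / (6367000 × 0.591224) = -2.7362e-05 rad = -5.644″.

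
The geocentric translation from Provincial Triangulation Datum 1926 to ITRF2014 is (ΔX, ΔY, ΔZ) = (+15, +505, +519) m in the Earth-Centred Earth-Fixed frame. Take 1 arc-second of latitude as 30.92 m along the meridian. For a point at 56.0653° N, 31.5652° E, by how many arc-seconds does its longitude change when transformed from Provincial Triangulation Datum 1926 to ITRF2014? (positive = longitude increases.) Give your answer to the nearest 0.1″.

sin φ = 0.829674, cos φ = 0.558248, sin λ = 0.523468, cos λ = 0.852045.
East component: ΔE = −sin λ·ΔX + cos λ·ΔY = −(0.523468)(15) + (0.852045)(505) = 422.43 m.
1° of latitude spans 3600 × 30.92 = 111312 m; at latitude φ, 1° of longitude spans that × cos φ = 62139.7 m, so Δλ = 422.43 / 62139.7 × 3600 = 24.473″.

Δλ = 24.5″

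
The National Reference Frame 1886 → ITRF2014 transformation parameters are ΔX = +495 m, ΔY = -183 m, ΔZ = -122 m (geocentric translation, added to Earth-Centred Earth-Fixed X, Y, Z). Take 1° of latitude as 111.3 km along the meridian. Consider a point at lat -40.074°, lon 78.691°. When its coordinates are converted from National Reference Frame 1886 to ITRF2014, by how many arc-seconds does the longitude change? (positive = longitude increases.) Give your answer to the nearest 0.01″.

sin φ = -0.643776, cos φ = 0.765214, sin λ = 0.980584, cos λ = 0.196100.
East component: ΔE = −sin λ·ΔX + cos λ·ΔY = −(0.980584)(495) + (0.196100)(-183) = -521.28 m.
1° of latitude spans 111300 m; at latitude φ, 1° of longitude spans that × cos φ = 85168.3 m, so Δλ = -521.28 / 85168.3 × 3600 = -22.034″.

Δλ = -22.03″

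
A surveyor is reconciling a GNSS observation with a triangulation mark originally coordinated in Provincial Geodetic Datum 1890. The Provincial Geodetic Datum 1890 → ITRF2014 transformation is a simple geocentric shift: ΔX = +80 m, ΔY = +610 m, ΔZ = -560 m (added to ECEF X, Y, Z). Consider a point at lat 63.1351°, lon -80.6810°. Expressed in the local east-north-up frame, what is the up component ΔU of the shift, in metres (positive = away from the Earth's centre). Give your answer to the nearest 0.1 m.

ΔU = -765.7 m

At φ = 63.1351°, λ = -80.6810°: sin φ = 0.892075, cos φ = 0.451888, sin λ = -0.986802, cos λ = 0.161931.
ΔU = cos φ cos λ·ΔX + cos φ sin λ·ΔY + sin φ·ΔZ = (0.451888)(0.161931)(80) + (0.451888)(-0.986802)(610) + (0.892075)(-560) = -765.72 m.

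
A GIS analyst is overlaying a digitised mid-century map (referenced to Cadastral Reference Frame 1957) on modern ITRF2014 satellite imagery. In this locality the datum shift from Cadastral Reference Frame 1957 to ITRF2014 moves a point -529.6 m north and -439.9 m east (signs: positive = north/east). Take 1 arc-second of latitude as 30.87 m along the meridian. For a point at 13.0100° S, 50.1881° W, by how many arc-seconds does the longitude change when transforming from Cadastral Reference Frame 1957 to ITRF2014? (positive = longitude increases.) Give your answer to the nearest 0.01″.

Δλ = -14.63″

At latitude -13.0100°, cos φ = 0.974331.
1″ of longitude at this latitude = 30.87 × cos φ = 30.0776 m, so Δλ = -439.9 / 30.0776 = -14.626″.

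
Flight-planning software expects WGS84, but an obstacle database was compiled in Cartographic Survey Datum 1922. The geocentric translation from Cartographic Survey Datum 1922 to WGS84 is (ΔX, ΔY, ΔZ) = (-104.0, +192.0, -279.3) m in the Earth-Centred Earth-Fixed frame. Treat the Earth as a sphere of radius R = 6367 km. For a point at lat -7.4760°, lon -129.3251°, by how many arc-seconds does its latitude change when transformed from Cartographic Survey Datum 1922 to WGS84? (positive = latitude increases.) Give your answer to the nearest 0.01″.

sin φ = -0.130111, cos φ = 0.991499, sin λ = -0.773563, cos λ = -0.633720.
North component: ΔN = −sin φ cos λ·ΔX − sin φ sin λ·ΔY + cos φ·ΔZ = −(-0.130111)(-0.633720)(-104.0) − (-0.130111)(-0.773563)(192.0) + (0.991499)(-279.3) = -287.68 m.
1° of latitude spans πR/180 = 111125 m, so Δφ = -287.68 / 111125 × 3600 = -9.320″.

Δφ = -9.32″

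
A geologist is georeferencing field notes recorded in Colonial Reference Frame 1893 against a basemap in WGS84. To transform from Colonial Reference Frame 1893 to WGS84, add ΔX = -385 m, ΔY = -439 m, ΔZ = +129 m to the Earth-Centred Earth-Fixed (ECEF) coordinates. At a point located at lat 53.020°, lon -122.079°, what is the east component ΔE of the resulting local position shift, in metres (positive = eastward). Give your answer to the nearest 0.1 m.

At φ = 53.020°, λ = -122.079°: sin φ = 0.798846, cos φ = 0.601536, sin λ = -0.847317, cos λ = -0.531088.
ΔE = −sin λ·ΔX + cos λ·ΔY = −(-0.847317)·(-385) + (-0.531088)·(-439) = -93.07 m.

ΔE = -93.1 m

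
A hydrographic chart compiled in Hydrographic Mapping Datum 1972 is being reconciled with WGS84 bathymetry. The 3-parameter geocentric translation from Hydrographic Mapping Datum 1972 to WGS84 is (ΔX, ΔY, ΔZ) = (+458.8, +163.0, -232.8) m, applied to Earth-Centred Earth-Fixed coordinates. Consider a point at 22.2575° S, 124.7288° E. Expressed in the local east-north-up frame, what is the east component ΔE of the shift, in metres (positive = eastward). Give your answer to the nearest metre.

ΔE = -470 m

At φ = -22.2575°, λ = 124.7288°: sin φ = -0.378770, cos φ = 0.925491, sin λ = 0.821858, cos λ = -0.569693.
ΔE = −sin λ·ΔX + cos λ·ΔY = −(0.821858)·(458.8) + (-0.569693)·(163.0) = -469.93 m.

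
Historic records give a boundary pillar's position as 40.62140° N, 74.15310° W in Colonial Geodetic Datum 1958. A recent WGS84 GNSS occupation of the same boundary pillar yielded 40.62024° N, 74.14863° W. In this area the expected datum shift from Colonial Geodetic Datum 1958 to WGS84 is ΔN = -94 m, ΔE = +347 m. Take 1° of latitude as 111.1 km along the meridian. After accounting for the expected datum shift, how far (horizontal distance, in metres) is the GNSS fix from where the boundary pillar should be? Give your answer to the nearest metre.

Observed coordinate differences: Δφ = -0.00116°, Δλ = +0.00447°.
Converting to metres (1° lat = 111100 m, cos φ = 0.759028): observed ΔN = -128.9 m, observed ΔE = 376.9 m.
Subtracting the expected shift leaves a residual of -128.9 − (-94) = -34.9 m north and 376.9 − (347) = 29.9 m east.
Residual distance = √((-34.9)² + 29.9²) = 46.0 m.

46 m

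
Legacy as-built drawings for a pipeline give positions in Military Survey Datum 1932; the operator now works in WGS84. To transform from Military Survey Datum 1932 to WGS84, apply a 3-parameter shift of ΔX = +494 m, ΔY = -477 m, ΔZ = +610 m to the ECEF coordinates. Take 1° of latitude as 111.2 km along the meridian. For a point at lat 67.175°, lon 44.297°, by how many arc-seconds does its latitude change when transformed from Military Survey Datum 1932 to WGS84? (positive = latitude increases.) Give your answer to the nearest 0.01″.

sin φ = 0.921694, cos φ = 0.387918, sin λ = 0.698378, cos λ = 0.715729.
North component: ΔN = −sin φ cos λ·ΔX − sin φ sin λ·ΔY + cos φ·ΔZ = −(0.921694)(0.715729)(494) − (0.921694)(0.698378)(-477) + (0.387918)(610) = 217.79 m.
1° of latitude spans 111200 m, so Δφ = 217.79 / 111200 × 3600 = 7.051″.

Δφ = 7.05″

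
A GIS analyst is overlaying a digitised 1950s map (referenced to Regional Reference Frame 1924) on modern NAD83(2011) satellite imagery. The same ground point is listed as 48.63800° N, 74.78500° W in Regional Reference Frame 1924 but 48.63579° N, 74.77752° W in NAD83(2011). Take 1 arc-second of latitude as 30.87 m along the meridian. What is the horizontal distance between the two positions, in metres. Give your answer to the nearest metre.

602 m

Δφ = 48.63579° − 48.63800° = -0.00221°; Δλ = -74.77752° − -74.78500° = +0.00748°.
1° of latitude = 3600 × 30.87 = 111132 m.
ΔN = Δφ × 111132 = -245.6 m; ΔE = Δλ × 111132 × cos(48.63800°) = +0.00748 × 111132 × 0.660814 = 549.3 m.
Distance = √(ΔE² + ΔN²) = √(549.3² + (-245.6)²) = 601.7 m.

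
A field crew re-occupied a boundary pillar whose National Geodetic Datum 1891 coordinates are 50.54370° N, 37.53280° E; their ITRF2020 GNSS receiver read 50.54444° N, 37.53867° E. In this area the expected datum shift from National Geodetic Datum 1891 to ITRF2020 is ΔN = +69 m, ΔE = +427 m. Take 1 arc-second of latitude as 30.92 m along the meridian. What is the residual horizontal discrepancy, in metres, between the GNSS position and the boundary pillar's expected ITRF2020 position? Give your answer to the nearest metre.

18 m

Observed coordinate differences: Δφ = +0.00074°, Δλ = +0.00587°.
Converting to metres (1° lat = 111312 m, cos φ = 0.635490): observed ΔN = 82.4 m, observed ΔE = 415.2 m.
Subtracting the expected shift leaves a residual of 82.4 − (69) = 13.4 m north and 415.2 − (427) = -11.8 m east.
Residual distance = √(13.4² + (-11.8)²) = 17.8 m.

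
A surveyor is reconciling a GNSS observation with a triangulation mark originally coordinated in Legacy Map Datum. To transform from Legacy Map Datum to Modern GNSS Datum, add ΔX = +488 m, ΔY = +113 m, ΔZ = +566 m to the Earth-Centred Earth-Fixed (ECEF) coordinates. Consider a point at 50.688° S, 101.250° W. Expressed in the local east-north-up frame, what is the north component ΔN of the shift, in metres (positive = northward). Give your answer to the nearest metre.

The local north axis is (−sin φ cos λ, −sin φ sin λ, cos φ), giving ΔN = -73.660 − 85.749 + 358.585 = 199.18 m.

ΔN = 199 m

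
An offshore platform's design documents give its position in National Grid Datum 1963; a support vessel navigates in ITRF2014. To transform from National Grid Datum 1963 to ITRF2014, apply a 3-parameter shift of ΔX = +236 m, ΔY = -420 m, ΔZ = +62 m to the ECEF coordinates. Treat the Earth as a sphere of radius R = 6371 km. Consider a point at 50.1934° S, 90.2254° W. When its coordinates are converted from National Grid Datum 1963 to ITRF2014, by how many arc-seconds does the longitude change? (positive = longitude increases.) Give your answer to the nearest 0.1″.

sin φ = -0.768210, cos φ = 0.640198, sin λ = -0.999992, cos λ = -0.003934.
East component: ΔE = −sin λ·ΔX + cos λ·ΔY = −(-0.999992)(236) + (-0.003934)(-420) = 237.65 m.
1° of latitude spans πR/180 = 111195 m; at latitude φ, 1° of longitude spans that × cos φ = 71186.8 m, so Δλ = 237.65 / 71186.8 × 3600 = 12.018″.

Δλ = 12.0″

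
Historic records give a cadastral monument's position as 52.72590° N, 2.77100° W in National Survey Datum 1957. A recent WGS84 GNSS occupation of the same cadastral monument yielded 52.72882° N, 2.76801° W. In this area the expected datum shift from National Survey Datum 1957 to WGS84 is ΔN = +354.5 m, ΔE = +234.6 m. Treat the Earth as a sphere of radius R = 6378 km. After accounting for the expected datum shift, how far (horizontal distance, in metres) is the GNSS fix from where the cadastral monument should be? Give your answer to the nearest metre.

44 m

Observed coordinate differences: Δφ = +0.00292°, Δλ = +0.00299°.
Converting to metres (1° lat = 111317 m, cos φ = 0.605629): observed ΔN = 325.0 m, observed ΔE = 201.6 m.
Subtracting the expected shift leaves a residual of 325.0 − (354.5) = -29.5 m north and 201.6 − (234.6) = -33.0 m east.
Residual distance = √((-29.5)² + (-33.0)²) = 44.3 m.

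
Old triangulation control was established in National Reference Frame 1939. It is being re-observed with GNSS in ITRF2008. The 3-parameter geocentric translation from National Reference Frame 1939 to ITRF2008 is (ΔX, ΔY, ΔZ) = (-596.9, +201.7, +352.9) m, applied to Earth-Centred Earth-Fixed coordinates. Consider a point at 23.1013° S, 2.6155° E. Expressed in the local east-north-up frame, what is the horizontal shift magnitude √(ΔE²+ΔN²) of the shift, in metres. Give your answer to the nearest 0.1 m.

At φ = -23.1013°, λ = 2.6155°: sin φ = -0.392358, cos φ = 0.919813, sin λ = 0.045633, cos λ = 0.998958.
ΔE = −sin λ·ΔX + cos λ·ΔY = −(0.045633)·(-596.9) + (0.998958)·(201.7) = 228.73 m.
ΔN = −sin φ cos λ·ΔX − sin φ sin λ·ΔY + cos φ·ΔZ = −(-0.392358)(0.998958)(-596.9) − (-0.392358)(0.045633)(201.7) + (0.919813)(352.9) = 94.26 m.
Horizontal magnitude = √(ΔE² + ΔN²) = √(228.73² + 94.26²) = 247.39 m.

247.4 m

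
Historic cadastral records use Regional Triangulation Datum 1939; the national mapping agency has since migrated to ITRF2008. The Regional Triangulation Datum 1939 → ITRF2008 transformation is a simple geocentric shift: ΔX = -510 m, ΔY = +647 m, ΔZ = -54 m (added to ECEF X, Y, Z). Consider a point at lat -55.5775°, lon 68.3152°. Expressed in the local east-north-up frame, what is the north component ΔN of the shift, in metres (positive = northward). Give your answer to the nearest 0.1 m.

ΔN = 310.0 m

At φ = -55.5775°, λ = 68.3152°: sin φ = -0.824892, cos φ = 0.565291, sin λ = 0.929231, cos λ = 0.369500.
ΔN = −sin φ cos λ·ΔX − sin φ sin λ·ΔY + cos φ·ΔZ = −(-0.824892)(0.369500)(-510) − (-0.824892)(0.929231)(647) + (0.565291)(-54) = 309.96 m.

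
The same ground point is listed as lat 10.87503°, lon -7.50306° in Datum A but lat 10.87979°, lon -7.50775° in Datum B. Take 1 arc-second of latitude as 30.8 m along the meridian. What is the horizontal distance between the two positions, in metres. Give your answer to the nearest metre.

Δφ = 10.87979° − 10.87503° = +0.00476°; Δλ = -7.50775° − -7.50306° = -0.00469°.
1° of latitude = 3600 × 30.80 = 110880 m.
ΔN = Δφ × 110880 = 527.8 m; ΔE = Δλ × 110880 × cos(10.87503°) = -0.00469 × 110880 × 0.982041 = -510.7 m.
Distance = √(ΔE² + ΔN²) = √((-510.7)² + 527.8²) = 734.4 m.

734 m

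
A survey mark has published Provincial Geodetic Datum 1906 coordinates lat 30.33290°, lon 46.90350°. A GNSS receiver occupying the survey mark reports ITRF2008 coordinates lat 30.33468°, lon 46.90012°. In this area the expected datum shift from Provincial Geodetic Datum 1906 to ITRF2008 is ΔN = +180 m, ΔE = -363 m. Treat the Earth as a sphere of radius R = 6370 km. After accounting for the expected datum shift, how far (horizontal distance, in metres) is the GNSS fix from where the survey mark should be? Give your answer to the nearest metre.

43 m

Observed coordinate differences: Δφ = +0.00178°, Δλ = -0.00338°.
Converting to metres (1° lat = 111177 m, cos φ = 0.863106): observed ΔN = 197.9 m, observed ΔE = -324.3 m.
Subtracting the expected shift leaves a residual of 197.9 − (180) = 17.9 m north and -324.3 − (-363) = 38.7 m east.
Residual distance = √(17.9² + 38.7²) = 42.6 m.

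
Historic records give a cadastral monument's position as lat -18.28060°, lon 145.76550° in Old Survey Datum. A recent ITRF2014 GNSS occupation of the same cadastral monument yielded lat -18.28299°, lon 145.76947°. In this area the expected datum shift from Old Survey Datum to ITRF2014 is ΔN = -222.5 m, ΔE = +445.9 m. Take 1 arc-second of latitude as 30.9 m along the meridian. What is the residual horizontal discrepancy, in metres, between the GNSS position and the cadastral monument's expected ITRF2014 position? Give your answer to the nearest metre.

51 m

Observed coordinate differences: Δφ = -0.00239°, Δλ = +0.00397°.
Converting to metres (1° lat = 111240 m, cos φ = 0.949532): observed ΔN = -265.9 m, observed ΔE = 419.3 m.
Subtracting the expected shift leaves a residual of -265.9 − (-222.5) = -43.4 m north and 419.3 − (445.9) = -26.6 m east.
Residual distance = √((-43.4)² + (-26.6)²) = 50.9 m.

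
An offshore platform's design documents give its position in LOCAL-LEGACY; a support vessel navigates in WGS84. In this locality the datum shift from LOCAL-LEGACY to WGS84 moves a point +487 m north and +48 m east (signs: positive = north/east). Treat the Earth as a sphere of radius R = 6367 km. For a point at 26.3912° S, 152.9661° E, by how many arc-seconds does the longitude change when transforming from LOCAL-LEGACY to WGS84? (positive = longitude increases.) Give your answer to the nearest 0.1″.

At latitude -26.3912°, cos φ = 0.895780.
One radian of longitude at latitude φ spans R cos φ, so Δλ = ΔE / (R cos φ) = 48.0 / (6367000 × 0.895780) = 8.4160e-06 rad = 1.736″.

Δλ = 1.7″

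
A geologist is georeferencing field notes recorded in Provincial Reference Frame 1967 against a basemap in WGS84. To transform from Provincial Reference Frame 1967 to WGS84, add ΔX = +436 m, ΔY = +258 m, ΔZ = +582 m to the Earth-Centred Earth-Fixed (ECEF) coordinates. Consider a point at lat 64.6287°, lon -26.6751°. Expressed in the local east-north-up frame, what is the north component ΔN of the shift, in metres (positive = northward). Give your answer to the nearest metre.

The local north axis is (−sin φ cos λ, −sin φ sin λ, cos φ), giving ΔN = -352.019 + 104.653 + 249.377 = 2.01 m.

ΔN = 2 m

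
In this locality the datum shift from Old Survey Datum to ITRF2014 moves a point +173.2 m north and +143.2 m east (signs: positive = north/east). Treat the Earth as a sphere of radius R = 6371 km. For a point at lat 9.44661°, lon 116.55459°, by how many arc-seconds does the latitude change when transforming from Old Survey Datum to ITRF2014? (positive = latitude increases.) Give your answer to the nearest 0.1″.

Δφ = 5.6″

On a sphere of radius R, 1 rad of latitude = R, so Δφ = ΔN / R = 173.2 / 6371000 = 2.7186e-05 rad = 5.607″.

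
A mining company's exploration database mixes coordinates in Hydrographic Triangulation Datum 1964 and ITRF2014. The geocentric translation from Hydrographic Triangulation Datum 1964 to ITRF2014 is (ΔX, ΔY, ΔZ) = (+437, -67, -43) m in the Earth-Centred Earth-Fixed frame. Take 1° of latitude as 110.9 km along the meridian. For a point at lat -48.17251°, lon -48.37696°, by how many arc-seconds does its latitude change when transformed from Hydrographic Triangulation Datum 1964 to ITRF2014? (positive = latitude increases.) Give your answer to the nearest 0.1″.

Δφ = 7.3″

sin φ = -0.745156, cos φ = 0.666890, sin λ = -0.747531, cos λ = 0.664227.
North component: ΔN = −sin φ cos λ·ΔX − sin φ sin λ·ΔY + cos φ·ΔZ = −(-0.745156)(0.664227)(437) − (-0.745156)(-0.747531)(-67) + (0.666890)(-43) = 224.94 m.
1° of latitude spans 110900 m, so Δφ = 224.94 / 110900 × 3600 = 7.302″.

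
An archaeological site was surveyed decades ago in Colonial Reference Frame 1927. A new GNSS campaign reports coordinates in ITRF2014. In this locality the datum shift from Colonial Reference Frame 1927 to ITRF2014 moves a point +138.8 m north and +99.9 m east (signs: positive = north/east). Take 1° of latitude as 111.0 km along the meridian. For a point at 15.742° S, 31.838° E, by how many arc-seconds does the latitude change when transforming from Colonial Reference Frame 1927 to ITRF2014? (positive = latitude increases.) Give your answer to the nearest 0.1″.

1° of latitude = 111.0 km, so Δφ = 138.8 / 111000 = 0.0012505° = 4.502″.

Δφ = 4.5″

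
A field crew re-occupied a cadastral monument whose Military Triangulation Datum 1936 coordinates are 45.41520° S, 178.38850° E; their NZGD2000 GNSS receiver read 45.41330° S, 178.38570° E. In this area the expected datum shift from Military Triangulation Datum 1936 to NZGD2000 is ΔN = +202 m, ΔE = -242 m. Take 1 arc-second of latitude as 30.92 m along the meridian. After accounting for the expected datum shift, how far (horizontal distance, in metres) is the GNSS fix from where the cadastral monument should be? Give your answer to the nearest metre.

Observed coordinate differences: Δφ = +0.00190°, Δλ = -0.00280°.
Converting to metres (1° lat = 111312 m, cos φ = 0.701964): observed ΔN = 211.5 m, observed ΔE = -218.8 m.
Subtracting the expected shift leaves a residual of 211.5 − (202) = 9.5 m north and -218.8 − (-242) = 23.2 m east.
Residual distance = √(9.5² + 23.2²) = 25.1 m.

25 m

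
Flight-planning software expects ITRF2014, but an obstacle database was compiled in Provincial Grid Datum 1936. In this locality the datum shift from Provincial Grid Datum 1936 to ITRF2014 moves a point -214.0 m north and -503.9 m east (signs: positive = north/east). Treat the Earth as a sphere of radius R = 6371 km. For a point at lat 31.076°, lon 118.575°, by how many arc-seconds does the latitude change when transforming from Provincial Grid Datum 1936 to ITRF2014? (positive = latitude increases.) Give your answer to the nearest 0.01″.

On a sphere of radius R, 1 rad of latitude = R, so Δφ = ΔN / R = -214.0 / 6371000 = -3.3590e-05 rad = -6.928″.

Δφ = -6.93″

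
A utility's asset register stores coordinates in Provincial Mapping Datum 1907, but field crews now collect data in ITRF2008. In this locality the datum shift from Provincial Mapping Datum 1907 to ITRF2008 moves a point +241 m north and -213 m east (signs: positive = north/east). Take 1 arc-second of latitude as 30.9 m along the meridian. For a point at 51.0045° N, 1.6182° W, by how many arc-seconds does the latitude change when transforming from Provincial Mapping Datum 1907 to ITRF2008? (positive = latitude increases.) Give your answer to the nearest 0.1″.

Δφ = 7.8″

1″ of latitude = 30.90 m, so Δφ = 241.0 / 30.90 = 7.799″.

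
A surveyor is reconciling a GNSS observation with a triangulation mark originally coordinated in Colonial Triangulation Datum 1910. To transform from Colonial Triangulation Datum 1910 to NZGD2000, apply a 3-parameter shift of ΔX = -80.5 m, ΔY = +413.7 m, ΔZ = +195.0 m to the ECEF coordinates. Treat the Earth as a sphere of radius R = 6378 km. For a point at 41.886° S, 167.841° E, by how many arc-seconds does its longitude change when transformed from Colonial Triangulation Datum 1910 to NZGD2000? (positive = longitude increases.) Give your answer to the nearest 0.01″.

Δλ = -16.83″

sin φ = -0.667651, cos φ = 0.744475, sin λ = 0.210625, cos λ = -0.977567.
East component: ΔE = −sin λ·ΔX + cos λ·ΔY = −(0.210625)(-80.5) + (-0.977567)(413.7) = -387.46 m.
1° of latitude spans πR/180 = 111317 m; at latitude φ, 1° of longitude spans that × cos φ = 82872.8 m, so Δλ = -387.46 / 82872.8 × 3600 = -16.831″.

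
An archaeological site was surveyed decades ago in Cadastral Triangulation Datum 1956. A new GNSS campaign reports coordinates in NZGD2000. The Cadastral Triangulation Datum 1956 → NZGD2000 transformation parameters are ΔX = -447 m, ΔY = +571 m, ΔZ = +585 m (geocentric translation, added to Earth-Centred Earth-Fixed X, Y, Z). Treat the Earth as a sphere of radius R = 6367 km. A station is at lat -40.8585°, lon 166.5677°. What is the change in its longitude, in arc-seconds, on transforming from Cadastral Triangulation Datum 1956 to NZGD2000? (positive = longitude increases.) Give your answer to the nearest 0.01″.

Δλ = -19.34″

sin φ = -0.654193, cos φ = 0.756328, sin λ = 0.232296, cos λ = -0.972645.
East component: ΔE = −sin λ·ΔX + cos λ·ΔY = −(0.232296)(-447) + (-0.972645)(571) = -451.54 m.
1° of latitude spans πR/180 = 111125 m; at latitude φ, 1° of longitude spans that × cos φ = 84047.0 m, so Δλ = -451.54 / 84047.0 × 3600 = -19.341″.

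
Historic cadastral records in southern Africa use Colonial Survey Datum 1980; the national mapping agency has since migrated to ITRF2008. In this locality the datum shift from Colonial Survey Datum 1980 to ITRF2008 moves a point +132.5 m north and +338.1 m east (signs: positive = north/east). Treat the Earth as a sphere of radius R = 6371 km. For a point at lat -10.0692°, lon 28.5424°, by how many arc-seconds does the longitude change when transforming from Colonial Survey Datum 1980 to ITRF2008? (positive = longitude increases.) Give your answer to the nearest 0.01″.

Δλ = 11.12″

At latitude -10.0692°, cos φ = 0.984597.
One radian of longitude at latitude φ spans R cos φ, so Δλ = ΔE / (R cos φ) = 338.1 / (6371000 × 0.984597) = 5.3899e-05 rad = 11.117″.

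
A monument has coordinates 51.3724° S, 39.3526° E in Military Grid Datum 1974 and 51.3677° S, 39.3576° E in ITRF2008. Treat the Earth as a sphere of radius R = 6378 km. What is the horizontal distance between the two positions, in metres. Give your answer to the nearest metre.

Δφ = -51.3677° − -51.3724° = +0.0047°; Δλ = 39.3576° − 39.3526° = +0.0050°.
1° along a meridian = πR/180 = 111317 m.
ΔN = Δφ × 111317 = 523.2 m; ΔE = Δλ × 111317 × cos(-51.3724°) = +0.0050 × 111317 × 0.624256 = 347.5 m.
Distance = √(ΔE² + ΔN²) = √(347.5² + 523.2²) = 628.1 m.

628 m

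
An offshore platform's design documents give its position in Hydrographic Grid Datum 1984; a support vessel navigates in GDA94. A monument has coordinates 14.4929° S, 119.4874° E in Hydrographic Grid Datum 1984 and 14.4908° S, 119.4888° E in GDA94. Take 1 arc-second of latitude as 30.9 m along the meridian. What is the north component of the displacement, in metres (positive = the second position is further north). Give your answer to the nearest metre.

ΔN = 234 m

Δφ = -14.4908° − -14.4929° = +0.0021°; Δλ = 119.4888° − 119.4874° = +0.0014°.
1° of latitude = 3600 × 30.90 = 111240 m.
ΔN = Δφ × 111240 = 233.6 m; ΔE = Δλ × 111240 × cos(-14.4929°) = +0.0014 × 111240 × 0.968179 = 150.8 m.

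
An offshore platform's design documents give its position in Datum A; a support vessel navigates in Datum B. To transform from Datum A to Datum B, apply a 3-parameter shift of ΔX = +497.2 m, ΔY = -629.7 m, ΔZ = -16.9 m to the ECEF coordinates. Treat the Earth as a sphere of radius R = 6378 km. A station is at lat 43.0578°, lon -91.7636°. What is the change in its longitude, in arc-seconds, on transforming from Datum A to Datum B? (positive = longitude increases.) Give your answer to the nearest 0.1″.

Δλ = 22.9″

sin φ = 0.682736, cos φ = 0.730665, sin λ = -0.999526, cos λ = -0.030776.
East component: ΔE = −sin λ·ΔX + cos λ·ΔY = −(-0.999526)(497.2) + (-0.030776)(-629.7) = 516.34 m.
1° of latitude spans πR/180 = 111317 m; at latitude φ, 1° of longitude spans that × cos φ = 81335.5 m, so Δλ = 516.34 / 81335.5 × 3600 = 22.854″.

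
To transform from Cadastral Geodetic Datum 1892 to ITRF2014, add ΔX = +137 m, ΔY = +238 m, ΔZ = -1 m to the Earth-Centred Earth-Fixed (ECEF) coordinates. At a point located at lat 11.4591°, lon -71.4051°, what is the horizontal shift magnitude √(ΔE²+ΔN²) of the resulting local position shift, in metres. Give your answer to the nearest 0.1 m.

208.7 m

The local east axis at (φ, λ) is (−sin λ, cos λ, 0), so ΔE = −sin(-71.4051°)·137 + cos(-71.4051°)·238 = 205.74 m.
The local north axis is (−sin φ cos λ, −sin φ sin λ, cos φ), giving ΔN = -8.679 + 44.815 − 0.980 = 35.16 m.
Horizontal magnitude = √(ΔE² + ΔN²) = √(205.74² + 35.16²) = 208.72 m.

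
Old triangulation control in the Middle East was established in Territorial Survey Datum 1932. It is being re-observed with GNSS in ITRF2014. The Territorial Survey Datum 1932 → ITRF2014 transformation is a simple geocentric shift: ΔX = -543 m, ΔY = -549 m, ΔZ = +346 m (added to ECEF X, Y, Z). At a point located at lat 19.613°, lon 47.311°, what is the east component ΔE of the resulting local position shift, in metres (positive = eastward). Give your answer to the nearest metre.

The local east axis at (φ, λ) is (−sin λ, cos λ, 0), so ΔE = −sin(47.311°)·(-543) + cos(47.311°)·(-549) = 26.90 m.

ΔE = 27 m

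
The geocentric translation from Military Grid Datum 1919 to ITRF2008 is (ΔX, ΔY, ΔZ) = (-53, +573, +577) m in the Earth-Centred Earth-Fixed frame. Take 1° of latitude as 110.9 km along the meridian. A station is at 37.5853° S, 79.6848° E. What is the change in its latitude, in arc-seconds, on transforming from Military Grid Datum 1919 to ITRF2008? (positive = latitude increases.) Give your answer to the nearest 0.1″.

Δφ = 25.8″

sin φ = -0.609942, cos φ = 0.792446, sin λ = 0.983838, cos λ = 0.179063.
North component: ΔN = −sin φ cos λ·ΔX − sin φ sin λ·ΔY + cos φ·ΔZ = −(-0.609942)(0.179063)(-53) − (-0.609942)(0.983838)(573) + (0.792446)(577) = 795.30 m.
1° of latitude spans 110900 m, so Δφ = 795.30 / 110900 × 3600 = 25.817″.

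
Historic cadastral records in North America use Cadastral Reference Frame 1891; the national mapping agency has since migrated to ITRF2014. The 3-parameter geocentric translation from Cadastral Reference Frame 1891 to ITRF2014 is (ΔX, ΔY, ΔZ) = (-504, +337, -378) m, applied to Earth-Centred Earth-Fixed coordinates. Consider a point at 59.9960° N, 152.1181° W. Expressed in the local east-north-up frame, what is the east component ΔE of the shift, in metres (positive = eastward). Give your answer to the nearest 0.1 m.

ΔE = -533.6 m

The local east axis at (φ, λ) is (−sin λ, cos λ, 0), so ΔE = −sin(-152.1181°)·(-504) + cos(-152.1181°)·337 = -533.57 m.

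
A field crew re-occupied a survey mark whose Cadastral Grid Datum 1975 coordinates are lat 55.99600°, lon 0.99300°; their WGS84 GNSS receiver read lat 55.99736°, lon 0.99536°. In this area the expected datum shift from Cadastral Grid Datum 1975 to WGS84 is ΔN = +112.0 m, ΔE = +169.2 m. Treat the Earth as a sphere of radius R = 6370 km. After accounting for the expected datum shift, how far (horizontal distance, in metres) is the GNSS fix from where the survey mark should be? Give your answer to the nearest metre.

45 m

Observed coordinate differences: Δφ = +0.00136°, Δλ = +0.00236°.
Converting to metres (1° lat = 111177 m, cos φ = 0.559251): observed ΔN = 151.2 m, observed ΔE = 146.7 m.
Subtracting the expected shift leaves a residual of 151.2 − (112.0) = 39.2 m north and 146.7 − (169.2) = -22.5 m east.
Residual distance = √(39.2² + (-22.5)²) = 45.2 m.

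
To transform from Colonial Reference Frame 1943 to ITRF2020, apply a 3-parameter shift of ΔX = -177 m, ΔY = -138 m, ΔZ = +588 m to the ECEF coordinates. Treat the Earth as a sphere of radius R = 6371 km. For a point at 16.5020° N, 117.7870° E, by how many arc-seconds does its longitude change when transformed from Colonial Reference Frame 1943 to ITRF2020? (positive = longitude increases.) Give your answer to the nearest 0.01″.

sin φ = 0.284049, cos φ = 0.958810, sin λ = 0.884687, cos λ = -0.466186.
East component: ΔE = −sin λ·ΔX + cos λ·ΔY = −(0.884687)(-177) + (-0.466186)(-138) = 220.92 m.
1° of latitude spans πR/180 = 111195 m; at latitude φ, 1° of longitude spans that × cos φ = 106614.8 m, so Δλ = 220.92 / 106614.8 × 3600 = 7.460″.

Δλ = 7.46″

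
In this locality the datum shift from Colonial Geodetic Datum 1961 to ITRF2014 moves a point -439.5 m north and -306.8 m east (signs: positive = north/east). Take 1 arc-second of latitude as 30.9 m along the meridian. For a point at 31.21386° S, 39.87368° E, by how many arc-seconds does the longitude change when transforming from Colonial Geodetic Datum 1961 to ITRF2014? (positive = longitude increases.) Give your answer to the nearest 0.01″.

Δλ = -11.61″

At latitude -31.21386°, cos φ = 0.855239.
1″ of longitude at this latitude = 30.90 × cos φ = 26.4269 m, so Δλ = -306.8 / 26.4269 = -11.609″.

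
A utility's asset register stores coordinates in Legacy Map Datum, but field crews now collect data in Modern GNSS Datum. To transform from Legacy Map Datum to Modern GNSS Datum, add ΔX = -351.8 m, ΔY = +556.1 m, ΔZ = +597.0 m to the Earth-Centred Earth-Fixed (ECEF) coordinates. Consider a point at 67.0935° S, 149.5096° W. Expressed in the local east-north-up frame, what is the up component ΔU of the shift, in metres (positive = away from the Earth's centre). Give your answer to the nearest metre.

At φ = -67.0935°, λ = -149.5096°: sin φ = -0.921141, cos φ = 0.389228, sin λ = -0.507394, cos λ = -0.861714.
ΔU = cos φ cos λ·ΔX + cos φ sin λ·ΔY + sin φ·ΔZ = (0.389228)(-0.861714)(-351.8) + (0.389228)(-0.507394)(556.1) + (-0.921141)(597.0) = -541.75 m.

ΔU = -542 m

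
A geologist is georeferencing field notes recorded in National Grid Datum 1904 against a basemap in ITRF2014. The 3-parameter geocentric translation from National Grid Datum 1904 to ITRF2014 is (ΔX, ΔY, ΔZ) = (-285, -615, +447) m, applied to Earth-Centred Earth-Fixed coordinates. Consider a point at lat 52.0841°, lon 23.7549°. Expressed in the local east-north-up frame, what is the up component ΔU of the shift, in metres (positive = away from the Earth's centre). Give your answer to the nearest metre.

ΔU = 40 m

The local up (radial) axis is (cos φ cos λ, cos φ sin λ, sin φ), giving ΔU = -160.296 − 152.236 + 352.644 = 40.11 m.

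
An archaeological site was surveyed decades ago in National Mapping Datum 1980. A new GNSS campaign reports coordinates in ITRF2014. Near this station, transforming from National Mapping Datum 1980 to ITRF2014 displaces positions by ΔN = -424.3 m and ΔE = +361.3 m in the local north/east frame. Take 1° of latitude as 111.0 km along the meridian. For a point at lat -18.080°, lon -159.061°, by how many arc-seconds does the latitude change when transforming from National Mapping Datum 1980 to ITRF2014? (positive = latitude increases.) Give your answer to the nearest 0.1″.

Δφ = -13.8″

1° of latitude = 111.0 km, so Δφ = -424.3 / 111000 = -0.0038225° = -13.761″.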